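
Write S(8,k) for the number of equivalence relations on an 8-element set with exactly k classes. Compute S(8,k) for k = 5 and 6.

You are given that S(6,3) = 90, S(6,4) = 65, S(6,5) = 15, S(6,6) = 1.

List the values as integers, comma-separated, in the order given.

1050, 266

[7] T[7,4]:4*65+90=350 · T[7,5]:5*15+65=140 · T[7,6]:6*1+15=21
[8] T[8,5]:5*140+350=1050 · T[8,6]:6*21+140=266
Read S(8,5) = 1050, S(8,6) = 266.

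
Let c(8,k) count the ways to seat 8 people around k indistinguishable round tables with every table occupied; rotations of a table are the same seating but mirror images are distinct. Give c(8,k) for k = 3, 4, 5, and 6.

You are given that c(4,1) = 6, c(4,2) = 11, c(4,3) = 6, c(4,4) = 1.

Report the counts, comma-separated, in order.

r5: T_5,1=4×6+0=24; T_5,2=4×11+6=50; T_5,3=4×6+11=35; T_5,4=4×1+6=10; T_5,5=4×0+1=1
r6: T_6,1=5×24+0=120; T_6,2=5×50+24=274; T_6,3=5×35+50=225; T_6,4=5×10+35=85; T_6,5=5×1+10=15; T_6,6=5×0+1=1
r7: T_7,2=6×274+120=1764; T_7,3=6×225+274=1624; T_7,4=6×85+225=735; T_7,5=6×15+85=175; T_7,6=6×1+15=21
r8: T_8,3=7×1624+1764=13132; T_8,4=7×735+1624=6769; T_8,5=7×175+735=1960; T_8,6=7×21+175=322
Read c(8,3) = 13132, c(8,4) = 6769, c(8,5) = 1960, c(8,6) = 322.

13132, 6769, 1960, 322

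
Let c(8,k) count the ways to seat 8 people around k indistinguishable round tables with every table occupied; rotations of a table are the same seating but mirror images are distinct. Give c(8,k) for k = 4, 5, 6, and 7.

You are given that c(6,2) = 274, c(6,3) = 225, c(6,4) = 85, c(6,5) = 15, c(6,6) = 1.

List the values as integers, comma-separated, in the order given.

[7] T[7,3]:6*225+274=1624 · T[7,4]:6*85+225=735 · T[7,5]:6*15+85=175 · T[7,6]:6*1+15=21 · T[7,7]:6*0+1=1
[8] T[8,4]:7*735+1624=6769 · T[8,5]:7*175+735=1960 · T[8,6]:7*21+175=322 · T[8,7]:7*1+21=28
Read c(8,4) = 6769, c(8,5) = 1960, c(8,6) = 322, c(8,7) = 28.

6769, 1960, 322, 28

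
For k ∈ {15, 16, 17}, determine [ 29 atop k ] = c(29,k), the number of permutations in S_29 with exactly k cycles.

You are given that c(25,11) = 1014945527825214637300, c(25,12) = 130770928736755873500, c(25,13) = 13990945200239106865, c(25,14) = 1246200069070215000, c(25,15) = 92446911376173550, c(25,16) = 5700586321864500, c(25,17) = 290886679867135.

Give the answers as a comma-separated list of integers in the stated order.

211821088794711294496815, 16532187926098943672490, 1101911578045922391915

row 26: T[26][12]=25·130770928736755873500+1014945527825214637300=4284218746244111474800  T[26][13]=25·13990945200239106865+130770928736755873500=480544558742733545125  T[26][14]=25·1246200069070215000+13990945200239106865=45145946926994481865  T[26][15]=25·92446911376173550+1246200069070215000=3557372853474553750  T[26][16]=25·5700586321864500+92446911376173550=234961569422786050  T[26][17]=25·290886679867135+5700586321864500=12972753318542875
row 27: T[27][13]=26·480544558742733545125+4284218746244111474800=16778377273555183648050  T[27][14]=26·45145946926994481865+480544558742733545125=1654339178844590073615  T[27][15]=26·3557372853474553750+45145946926994481865=137637641117332879365  T[27][16]=26·234961569422786050+3557372853474553750=9666373658466991050  T[27][17]=26·12972753318542875+234961569422786050=572253155704900800
row 28: T[28][14]=27·1654339178844590073615+16778377273555183648050=61445535102359115635655  T[28][15]=27·137637641117332879365+1654339178844590073615=5370555489012577816470  T[28][16]=27·9666373658466991050+137637641117332879365=398629729895941637715  T[28][17]=27·572253155704900800+9666373658466991050=25117208862499312650
row 29: T[29][15]=28·5370555489012577816470+61445535102359115635655=211821088794711294496815  T[29][16]=28·398629729895941637715+5370555489012577816470=16532187926098943672490  T[29][17]=28·25117208862499312650+398629729895941637715=1101911578045922391915
Read c(29,15) = 211821088794711294496815, c(29,16) = 16532187926098943672490, c(29,17) = 1101911578045922391915.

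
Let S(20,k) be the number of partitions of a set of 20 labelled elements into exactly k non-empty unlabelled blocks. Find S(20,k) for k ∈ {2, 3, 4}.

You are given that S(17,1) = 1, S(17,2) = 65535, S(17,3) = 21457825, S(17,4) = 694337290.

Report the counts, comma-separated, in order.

524287, 580606446, 45232115901

r18: T_18,1=1×1+0=1; T_18,2=2×65535+1=131071; T_18,3=3×21457825+65535=64439010; T_18,4=4×694337290+21457825=2798806985
r19: T_19,1=1×1+0=1; T_19,2=2×131071+1=262143; T_19,3=3×64439010+131071=193448101; T_19,4=4×2798806985+64439010=11259666950
r20: T_20,2=2×262143+1=524287; T_20,3=3×193448101+262143=580606446; T_20,4=4×11259666950+193448101=45232115901
Read S(20,2) = 524287, S(20,3) = 580606446, S(20,4) = 45232115901.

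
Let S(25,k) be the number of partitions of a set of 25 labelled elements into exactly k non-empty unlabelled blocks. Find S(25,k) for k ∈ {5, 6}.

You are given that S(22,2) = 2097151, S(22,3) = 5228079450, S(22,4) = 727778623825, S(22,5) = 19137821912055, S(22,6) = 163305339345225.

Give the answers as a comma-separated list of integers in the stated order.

row 23: T[23][3]=3·5228079450+2097151=15686335501  T[23][4]=4·727778623825+5228079450=2916342574750  T[23][5]=5·19137821912055+727778623825=96416888184100  T[23][6]=6·163305339345225+19137821912055=998969857983405
row 24: T[24][4]=4·2916342574750+15686335501=11681056634501  T[24][5]=5·96416888184100+2916342574750=485000783495250  T[24][6]=6·998969857983405+96416888184100=6090236036084530
row 25: T[25][5]=5·485000783495250+11681056634501=2436684974110751  T[25][6]=6·6090236036084530+485000783495250=37026417000002430
Read S(25,5) = 2436684974110751, S(25,6) = 37026417000002430.

2436684974110751, 37026417000002430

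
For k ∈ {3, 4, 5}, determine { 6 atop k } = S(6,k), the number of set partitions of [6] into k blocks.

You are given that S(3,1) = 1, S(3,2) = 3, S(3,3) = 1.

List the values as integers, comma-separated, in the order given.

i=4: T(4,1)=0+1·1=1 | T(4,2)=1+2·3=7 | T(4,3)=3+3·1=6 | T(4,4)=1+4·0=1
i=5: T(5,2)=1+2·7=15 | T(5,3)=7+3·6=25 | T(5,4)=6+4·1=10 | T(5,5)=1+5·0=1
i=6: T(6,3)=15+3·25=90 | T(6,4)=25+4·10=65 | T(6,5)=10+5·1=15
Read S(6,3) = 90, S(6,4) = 65, S(6,5) = 15.

90, 65, 15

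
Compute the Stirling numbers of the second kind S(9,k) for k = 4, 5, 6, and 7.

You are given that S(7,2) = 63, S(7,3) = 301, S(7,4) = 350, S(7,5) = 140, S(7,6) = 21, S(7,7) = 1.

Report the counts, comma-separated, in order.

7770, 6951, 2646, 462

r8: T_8,3=3×301+63=966; T_8,4=4×350+301=1701; T_8,5=5×140+350=1050; T_8,6=6×21+140=266; T_8,7=7×1+21=28
r9: T_9,4=4×1701+966=7770; T_9,5=5×1050+1701=6951; T_9,6=6×266+1050=2646; T_9,7=7×28+266=462
Read S(9,4) = 7770, S(9,5) = 6951, S(9,6) = 2646, S(9,7) = 462.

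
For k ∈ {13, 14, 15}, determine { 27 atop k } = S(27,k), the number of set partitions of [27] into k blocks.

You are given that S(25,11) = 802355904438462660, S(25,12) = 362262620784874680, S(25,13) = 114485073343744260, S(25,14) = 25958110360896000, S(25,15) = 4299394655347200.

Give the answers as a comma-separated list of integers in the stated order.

row 26: T[26][12]=12·362262620784874680+802355904438462660=5149507353856958820  T[26][13]=13·114485073343744260+362262620784874680=1850568574253550060  T[26][14]=14·25958110360896000+114485073343744260=477898618396288260  T[26][15]=15·4299394655347200+25958110360896000=90449030191104000
row 27: T[27][13]=13·1850568574253550060+5149507353856958820=29206898819153109600  T[27][14]=14·477898618396288260+1850568574253550060=8541149231801585700  T[27][15]=15·90449030191104000+477898618396288260=1834634071262848260
Read S(27,13) = 29206898819153109600, S(27,14) = 8541149231801585700, S(27,15) = 1834634071262848260.

29206898819153109600, 8541149231801585700, 1834634071262848260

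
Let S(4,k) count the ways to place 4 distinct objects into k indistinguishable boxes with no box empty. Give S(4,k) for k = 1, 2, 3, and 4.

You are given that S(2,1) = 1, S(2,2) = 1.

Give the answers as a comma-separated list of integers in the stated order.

1, 7, 6, 1

@3  (3,1):1·1+0→1, (3,2):1·2+1→3, (3,3):0·3+1→1
@4  (4,1):1·1+0→1, (4,2):3·2+1→7, (4,3):1·3+3→6, (4,4):0·4+1→1
Read S(4,1) = 1, S(4,2) = 7, S(4,3) = 6, S(4,4) = 1.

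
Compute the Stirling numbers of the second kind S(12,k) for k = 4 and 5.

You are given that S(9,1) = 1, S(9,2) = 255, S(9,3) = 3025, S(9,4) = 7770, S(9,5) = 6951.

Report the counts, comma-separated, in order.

611501, 1379400

@10  (10,2):255·2+1→511, (10,3):3025·3+255→9330, (10,4):7770·4+3025→34105, (10,5):6951·5+7770→42525
@11  (11,3):9330·3+511→28501, (11,4):34105·4+9330→145750, (11,5):42525·5+34105→246730
@12  (12,4):145750·4+28501→611501, (12,5):246730·5+145750→1379400
Read S(12,4) = 611501, S(12,5) = 1379400.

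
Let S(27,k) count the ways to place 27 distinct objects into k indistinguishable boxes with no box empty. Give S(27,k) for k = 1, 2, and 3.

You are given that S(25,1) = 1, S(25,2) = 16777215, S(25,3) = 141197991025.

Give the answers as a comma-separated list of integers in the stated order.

1, 67108863, 1270865805301

[26] T[26,1]:1*1+0=1 · T[26,2]:2*16777215+1=33554431 · T[26,3]:3*141197991025+16777215=423610750290
[27] T[27,1]:1*1+0=1 · T[27,2]:2*33554431+1=67108863 · T[27,3]:3*423610750290+33554431=1270865805301
Read S(27,1) = 1, S(27,2) = 67108863, S(27,3) = 1270865805301.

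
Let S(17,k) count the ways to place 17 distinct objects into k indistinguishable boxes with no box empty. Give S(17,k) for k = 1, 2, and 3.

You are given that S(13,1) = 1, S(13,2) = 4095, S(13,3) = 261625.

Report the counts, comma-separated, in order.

1, 65535, 21457825

@14  (14,1):1·1+0→1, (14,2):4095·2+1→8191, (14,3):261625·3+4095→788970
@15  (15,1):1·1+0→1, (15,2):8191·2+1→16383, (15,3):788970·3+8191→2375101
@16  (16,1):1·1+0→1, (16,2):16383·2+1→32767, (16,3):2375101·3+16383→7141686
@17  (17,1):1·1+0→1, (17,2):32767·2+1→65535, (17,3):7141686·3+32767→21457825
Read S(17,1) = 1, S(17,2) = 65535, S(17,3) = 21457825.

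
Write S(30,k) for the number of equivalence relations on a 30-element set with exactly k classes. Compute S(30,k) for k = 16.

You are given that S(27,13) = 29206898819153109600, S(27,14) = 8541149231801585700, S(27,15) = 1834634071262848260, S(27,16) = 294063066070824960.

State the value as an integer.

[28] T[28,14]:14*8541149231801585700+29206898819153109600=148782988064375309400 · T[28,15]:15*1834634071262848260+8541149231801585700=36060660300744309600 · T[28,16]:16*294063066070824960+1834634071262848260=6539643128396047620
[29] T[29,15]:15*36060660300744309600+148782988064375309400=689692892575539953400 · T[29,16]:16*6539643128396047620+36060660300744309600=140694950355081071520
[30] T[30,16]:16*140694950355081071520+689692892575539953400=2940812098256837097720
Read S(30,16) = 2940812098256837097720.

2940812098256837097720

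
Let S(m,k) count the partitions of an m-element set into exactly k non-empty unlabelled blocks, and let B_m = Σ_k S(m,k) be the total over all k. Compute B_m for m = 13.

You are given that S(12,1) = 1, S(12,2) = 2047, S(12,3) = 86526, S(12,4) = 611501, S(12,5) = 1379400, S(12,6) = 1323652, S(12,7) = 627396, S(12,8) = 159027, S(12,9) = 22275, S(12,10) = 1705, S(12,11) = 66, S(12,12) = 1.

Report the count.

[13] T[13,1]:1*1+0=1 · T[13,2]:2*2047+1=4095 · T[13,3]:3*86526+2047=261625 · T[13,4]:4*611501+86526=2532530 · T[13,5]:5*1379400+611501=7508501 · T[13,6]:6*1323652+1379400=9321312 · T[13,7]:7*627396+1323652=5715424 · T[13,8]:8*159027+627396=1899612 · T[13,9]:9*22275+159027=359502 · T[13,10]:10*1705+22275=39325 · T[13,11]:11*66+1705=2431 · T[13,12]:12*1+66=78 · T[13,13]:13*0+1=1
B_13 = ΣS(13,k) = 1+4095+261625+2532530+7508501+9321312+5715424+1899612+359502+39325+2431+78+1 = 27644437

27644437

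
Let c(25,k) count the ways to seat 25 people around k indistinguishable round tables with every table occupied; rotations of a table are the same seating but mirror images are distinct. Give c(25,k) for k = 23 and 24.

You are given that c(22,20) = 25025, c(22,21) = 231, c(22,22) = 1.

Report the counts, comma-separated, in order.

i=23: T(23,21)=25025+22·231=30107 | T(23,22)=231+22·1=253 | T(23,23)=1+22·0=1
i=24: T(24,22)=30107+23·253=35926 | T(24,23)=253+23·1=276 | T(24,24)=1+23·0=1
i=25: T(25,23)=35926+24·276=42550 | T(25,24)=276+24·1=300
Read c(25,23) = 42550, c(25,24) = 300.

42550, 300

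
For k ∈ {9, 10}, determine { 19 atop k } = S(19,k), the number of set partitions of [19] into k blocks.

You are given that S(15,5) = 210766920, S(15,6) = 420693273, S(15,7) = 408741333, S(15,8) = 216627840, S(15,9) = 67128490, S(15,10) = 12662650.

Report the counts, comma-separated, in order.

i=16: T(16,6)=210766920+6·420693273=2734926558 | T(16,7)=420693273+7·408741333=3281882604 | T(16,8)=408741333+8·216627840=2141764053 | T(16,9)=216627840+9·67128490=820784250 | T(16,10)=67128490+10·12662650=193754990
i=17: T(17,7)=2734926558+7·3281882604=25708104786 | T(17,8)=3281882604+8·2141764053=20415995028 | T(17,9)=2141764053+9·820784250=9528822303 | T(17,10)=820784250+10·193754990=2758334150
i=18: T(18,8)=25708104786+8·20415995028=189036065010 | T(18,9)=20415995028+9·9528822303=106175395755 | T(18,10)=9528822303+10·2758334150=37112163803
i=19: T(19,9)=189036065010+9·106175395755=1144614626805 | T(19,10)=106175395755+10·37112163803=477297033785
Read S(19,9) = 1144614626805, S(19,10) = 477297033785.

1144614626805, 477297033785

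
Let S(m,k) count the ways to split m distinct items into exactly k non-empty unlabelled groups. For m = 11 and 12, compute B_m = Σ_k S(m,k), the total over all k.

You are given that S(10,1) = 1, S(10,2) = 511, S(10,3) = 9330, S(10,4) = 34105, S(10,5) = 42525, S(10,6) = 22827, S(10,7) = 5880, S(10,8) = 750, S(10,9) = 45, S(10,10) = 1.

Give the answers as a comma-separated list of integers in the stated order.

678570, 4213597

r11: T_11,1=1×1+0=1; T_11,2=2×511+1=1023; T_11,3=3×9330+511=28501; T_11,4=4×34105+9330=145750; T_11,5=5×42525+34105=246730; T_11,6=6×22827+42525=179487; T_11,7=7×5880+22827=63987; T_11,8=8×750+5880=11880; T_11,9=9×45+750=1155; T_11,10=10×1+45=55; T_11,11=11×0+1=1
r12: T_12,1=1×1+0=1; T_12,2=2×1023+1=2047; T_12,3=3×28501+1023=86526; T_12,4=4×145750+28501=611501; T_12,5=5×246730+145750=1379400; T_12,6=6×179487+246730=1323652; T_12,7=7×63987+179487=627396; T_12,8=8×11880+63987=159027; T_12,9=9×1155+11880=22275; T_12,10=10×55+1155=1705; T_12,11=11×1+55=66; T_12,12=12×0+1=1
B_11 = ΣS(11,k) = 1+1023+28501+145750+246730+179487+63987+11880+1155+55+1 = 678570
B_12 = ΣS(12,k) = 1+2047+86526+611501+1379400+1323652+627396+159027+22275+1705+66+1 = 4213597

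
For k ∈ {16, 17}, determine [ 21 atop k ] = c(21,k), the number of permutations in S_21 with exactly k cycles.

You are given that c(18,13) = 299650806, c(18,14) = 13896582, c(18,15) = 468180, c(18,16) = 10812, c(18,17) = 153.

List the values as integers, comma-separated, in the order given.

i=19: T(19,14)=299650806+18·13896582=549789282 | T(19,15)=13896582+18·468180=22323822 | T(19,16)=468180+18·10812=662796 | T(19,17)=10812+18·153=13566
i=20: T(20,15)=549789282+19·22323822=973941900 | T(20,16)=22323822+19·662796=34916946 | T(20,17)=662796+19·13566=920550
i=21: T(21,16)=973941900+20·34916946=1672280820 | T(21,17)=34916946+20·920550=53327946
Read c(21,16) = 1672280820, c(21,17) = 53327946.

1672280820, 53327946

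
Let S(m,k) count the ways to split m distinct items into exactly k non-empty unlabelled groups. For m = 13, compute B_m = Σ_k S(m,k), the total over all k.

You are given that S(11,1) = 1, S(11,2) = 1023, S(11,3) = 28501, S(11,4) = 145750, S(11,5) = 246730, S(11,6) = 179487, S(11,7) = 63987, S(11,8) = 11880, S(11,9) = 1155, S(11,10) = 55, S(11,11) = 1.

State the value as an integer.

@12  (12,1):1·1+0→1, (12,2):1023·2+1→2047, (12,3):28501·3+1023→86526, (12,4):145750·4+28501→611501, (12,5):246730·5+145750→1379400, (12,6):179487·6+246730→1323652, (12,7):63987·7+179487→627396, (12,8):11880·8+63987→159027, (12,9):1155·9+11880→22275, (12,10):55·10+1155→1705, (12,11):1·11+55→66, (12,12):0·12+1→1
@13  (13,1):1·1+0→1, (13,2):2047·2+1→4095, (13,3):86526·3+2047→261625, (13,4):611501·4+86526→2532530, (13,5):1379400·5+611501→7508501, (13,6):1323652·6+1379400→9321312, (13,7):627396·7+1323652→5715424, (13,8):159027·8+627396→1899612, (13,9):22275·9+159027→359502, (13,10):1705·10+22275→39325, (13,11):66·11+1705→2431, (13,12):1·12+66→78, (13,13):0·13+1→1
B_13 = ΣS(13,k) = 1+4095+261625+2532530+7508501+9321312+5715424+1899612+359502+39325+2431+78+1 = 27644437

27644437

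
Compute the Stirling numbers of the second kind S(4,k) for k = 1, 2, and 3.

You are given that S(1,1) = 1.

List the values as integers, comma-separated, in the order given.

row 2: T[2][1]=1·1+0=1  T[2][2]=2·0+1=1
row 3: T[3][1]=1·1+0=1  T[3][2]=2·1+1=3  T[3][3]=3·0+1=1
row 4: T[4][1]=1·1+0=1  T[4][2]=2·3+1=7  T[4][3]=3·1+3=6
Read S(4,1) = 1, S(4,2) = 7, S(4,3) = 6.

1, 7, 6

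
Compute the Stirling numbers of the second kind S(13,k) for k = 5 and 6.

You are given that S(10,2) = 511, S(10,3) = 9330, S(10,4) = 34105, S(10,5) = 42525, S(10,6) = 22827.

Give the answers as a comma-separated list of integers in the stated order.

7508501, 9321312

i=11: T(11,3)=511+3·9330=28501 | T(11,4)=9330+4·34105=145750 | T(11,5)=34105+5·42525=246730 | T(11,6)=42525+6·22827=179487
i=12: T(12,4)=28501+4·145750=611501 | T(12,5)=145750+5·246730=1379400 | T(12,6)=246730+6·179487=1323652
i=13: T(13,5)=611501+5·1379400=7508501 | T(13,6)=1379400+6·1323652=9321312
Read S(13,5) = 7508501, S(13,6) = 9321312.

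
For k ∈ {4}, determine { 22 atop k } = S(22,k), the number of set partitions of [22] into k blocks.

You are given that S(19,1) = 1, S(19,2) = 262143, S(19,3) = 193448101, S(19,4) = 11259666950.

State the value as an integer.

[20] T[20,2]:2*262143+1=524287 · T[20,3]:3*193448101+262143=580606446 · T[20,4]:4*11259666950+193448101=45232115901
[21] T[21,3]:3*580606446+524287=1742343625 · T[21,4]:4*45232115901+580606446=181509070050
[22] T[22,4]:4*181509070050+1742343625=727778623825
Read S(22,4) = 727778623825.

727778623825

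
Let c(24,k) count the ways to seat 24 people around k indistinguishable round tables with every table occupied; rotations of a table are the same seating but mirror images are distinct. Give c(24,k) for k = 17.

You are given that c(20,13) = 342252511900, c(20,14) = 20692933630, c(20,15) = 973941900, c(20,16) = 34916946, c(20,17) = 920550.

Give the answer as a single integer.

r21: T_21,14=20×20692933630+342252511900=756111184500; T_21,15=20×973941900+20692933630=40171771630; T_21,16=20×34916946+973941900=1672280820; T_21,17=20×920550+34916946=53327946
r22: T_22,15=21×40171771630+756111184500=1599718388730; T_22,16=21×1672280820+40171771630=75289668850; T_22,17=21×53327946+1672280820=2792167686
r23: T_23,16=22×75289668850+1599718388730=3256091103430; T_23,17=22×2792167686+75289668850=136717357942
r24: T_24,17=23×136717357942+3256091103430=6400590336096
Read c(24,17) = 6400590336096.

6400590336096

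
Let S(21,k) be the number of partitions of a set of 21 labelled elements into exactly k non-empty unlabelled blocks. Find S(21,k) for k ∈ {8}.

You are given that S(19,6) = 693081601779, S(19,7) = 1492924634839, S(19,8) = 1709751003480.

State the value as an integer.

132511015347084

i=20: T(20,7)=693081601779+7·1492924634839=11143554045652 | T(20,8)=1492924634839+8·1709751003480=15170932662679
i=21: T(21,8)=11143554045652+8·15170932662679=132511015347084
Read S(21,8) = 132511015347084.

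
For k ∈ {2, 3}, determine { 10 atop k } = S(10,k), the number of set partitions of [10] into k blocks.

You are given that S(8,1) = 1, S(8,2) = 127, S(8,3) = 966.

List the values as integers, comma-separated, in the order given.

r9: T_9,1=1×1+0=1; T_9,2=2×127+1=255; T_9,3=3×966+127=3025
r10: T_10,2=2×255+1=511; T_10,3=3×3025+255=9330
Read S(10,2) = 511, S(10,3) = 9330.

511, 9330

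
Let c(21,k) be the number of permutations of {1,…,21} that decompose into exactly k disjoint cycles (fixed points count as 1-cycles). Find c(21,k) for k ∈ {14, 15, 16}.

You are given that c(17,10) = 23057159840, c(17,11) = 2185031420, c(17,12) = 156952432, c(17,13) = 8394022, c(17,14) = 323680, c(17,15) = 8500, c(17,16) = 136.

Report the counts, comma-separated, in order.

756111184500, 40171771630, 1672280820

r18: T_18,11=17×2185031420+23057159840=60202693980; T_18,12=17×156952432+2185031420=4853222764; T_18,13=17×8394022+156952432=299650806; T_18,14=17×323680+8394022=13896582; T_18,15=17×8500+323680=468180; T_18,16=17×136+8500=10812
r19: T_19,12=18×4853222764+60202693980=147560703732; T_19,13=18×299650806+4853222764=10246937272; T_19,14=18×13896582+299650806=549789282; T_19,15=18×468180+13896582=22323822; T_19,16=18×10812+468180=662796
r20: T_20,13=19×10246937272+147560703732=342252511900; T_20,14=19×549789282+10246937272=20692933630; T_20,15=19×22323822+549789282=973941900; T_20,16=19×662796+22323822=34916946
r21: T_21,14=20×20692933630+342252511900=756111184500; T_21,15=20×973941900+20692933630=40171771630; T_21,16=20×34916946+973941900=1672280820
Read c(21,14) = 756111184500, c(21,15) = 40171771630, c(21,16) = 1672280820.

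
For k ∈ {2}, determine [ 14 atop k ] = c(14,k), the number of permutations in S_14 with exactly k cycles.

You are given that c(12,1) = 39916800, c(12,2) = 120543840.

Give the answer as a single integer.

19802759040

row 13: T[13][1]=12·39916800+0=479001600  T[13][2]=12·120543840+39916800=1486442880
row 14: T[14][2]=13·1486442880+479001600=19802759040
Read c(14,2) = 19802759040.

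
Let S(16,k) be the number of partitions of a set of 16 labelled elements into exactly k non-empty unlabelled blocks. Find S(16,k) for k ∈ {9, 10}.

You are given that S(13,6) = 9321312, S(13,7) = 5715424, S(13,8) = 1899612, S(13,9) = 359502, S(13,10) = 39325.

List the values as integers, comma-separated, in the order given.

row 14: T[14][7]=7·5715424+9321312=49329280  T[14][8]=8·1899612+5715424=20912320  T[14][9]=9·359502+1899612=5135130  T[14][10]=10·39325+359502=752752
row 15: T[15][8]=8·20912320+49329280=216627840  T[15][9]=9·5135130+20912320=67128490  T[15][10]=10·752752+5135130=12662650
row 16: T[16][9]=9·67128490+216627840=820784250  T[16][10]=10·12662650+67128490=193754990
Read S(16,9) = 820784250, S(16,10) = 193754990.

820784250, 193754990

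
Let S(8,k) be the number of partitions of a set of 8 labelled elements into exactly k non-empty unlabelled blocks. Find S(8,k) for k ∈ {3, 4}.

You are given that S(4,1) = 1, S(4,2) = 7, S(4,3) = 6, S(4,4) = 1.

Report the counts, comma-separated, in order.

row 5: T[5][1]=1·1+0=1  T[5][2]=2·7+1=15  T[5][3]=3·6+7=25  T[5][4]=4·1+6=10
row 6: T[6][1]=1·1+0=1  T[6][2]=2·15+1=31  T[6][3]=3·25+15=90  T[6][4]=4·10+25=65
row 7: T[7][2]=2·31+1=63  T[7][3]=3·90+31=301  T[7][4]=4·65+90=350
row 8: T[8][3]=3·301+63=966  T[8][4]=4·350+301=1701
Read S(8,3) = 966, S(8,4) = 1701.

966, 1701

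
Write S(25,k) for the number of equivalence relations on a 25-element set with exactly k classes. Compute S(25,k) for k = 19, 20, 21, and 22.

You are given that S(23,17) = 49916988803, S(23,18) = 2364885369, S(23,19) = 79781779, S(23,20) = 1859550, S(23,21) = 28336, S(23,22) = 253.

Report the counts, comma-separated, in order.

166218969675, 6220194750, 168519505, 3200450

[24] T[24,18]:18*2364885369+49916988803=92484925445 · T[24,19]:19*79781779+2364885369=3880739170 · T[24,20]:20*1859550+79781779=116972779 · T[24,21]:21*28336+1859550=2454606 · T[24,22]:22*253+28336=33902
[25] T[25,19]:19*3880739170+92484925445=166218969675 · T[25,20]:20*116972779+3880739170=6220194750 · T[25,21]:21*2454606+116972779=168519505 · T[25,22]:22*33902+2454606=3200450
Read S(25,19) = 166218969675, S(25,20) = 6220194750, S(25,21) = 168519505, S(25,22) = 3200450.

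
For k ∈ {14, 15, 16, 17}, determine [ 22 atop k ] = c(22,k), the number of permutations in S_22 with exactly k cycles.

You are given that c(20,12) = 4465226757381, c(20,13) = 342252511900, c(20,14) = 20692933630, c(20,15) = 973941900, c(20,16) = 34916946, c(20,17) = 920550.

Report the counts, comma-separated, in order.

i=21: T(21,13)=4465226757381+20·342252511900=11310276995381 | T(21,14)=342252511900+20·20692933630=756111184500 | T(21,15)=20692933630+20·973941900=40171771630 | T(21,16)=973941900+20·34916946=1672280820 | T(21,17)=34916946+20·920550=53327946
i=22: T(22,14)=11310276995381+21·756111184500=27188611869881 | T(22,15)=756111184500+21·40171771630=1599718388730 | T(22,16)=40171771630+21·1672280820=75289668850 | T(22,17)=1672280820+21·53327946=2792167686
Read c(22,14) = 27188611869881, c(22,15) = 1599718388730, c(22,16) = 75289668850, c(22,17) = 2792167686.

27188611869881, 1599718388730, 75289668850, 2792167686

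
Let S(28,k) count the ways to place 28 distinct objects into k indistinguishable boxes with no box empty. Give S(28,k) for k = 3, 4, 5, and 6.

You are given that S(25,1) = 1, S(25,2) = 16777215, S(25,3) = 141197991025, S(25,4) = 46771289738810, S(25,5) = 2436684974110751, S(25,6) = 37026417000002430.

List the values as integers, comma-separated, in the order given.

3812664524766, 2998587019946701, 307440364830580800, 8220146115188676396

@26  (26,1):1·1+0→1, (26,2):16777215·2+1→33554431, (26,3):141197991025·3+16777215→423610750290, (26,4):46771289738810·4+141197991025→187226356946265, (26,5):2436684974110751·5+46771289738810→12230196160292565, (26,6):37026417000002430·6+2436684974110751→224595186974125331
@27  (27,2):33554431·2+1→67108863, (27,3):423610750290·3+33554431→1270865805301, (27,4):187226356946265·4+423610750290→749329038535350, (27,5):12230196160292565·5+187226356946265→61338207158409090, (27,6):224595186974125331·6+12230196160292565→1359801318005044551
@28  (28,3):1270865805301·3+67108863→3812664524766, (28,4):749329038535350·4+1270865805301→2998587019946701, (28,5):61338207158409090·5+749329038535350→307440364830580800, (28,6):1359801318005044551·6+61338207158409090→8220146115188676396
Read S(28,3) = 3812664524766, S(28,4) = 2998587019946701, S(28,5) = 307440364830580800, S(28,6) = 8220146115188676396.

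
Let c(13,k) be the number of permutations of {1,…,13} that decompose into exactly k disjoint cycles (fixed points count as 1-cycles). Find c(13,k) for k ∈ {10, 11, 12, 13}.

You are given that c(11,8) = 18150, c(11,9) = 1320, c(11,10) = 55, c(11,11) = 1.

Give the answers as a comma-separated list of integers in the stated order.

@12  (12,9):1320·11+18150→32670, (12,10):55·11+1320→1925, (12,11):1·11+55→66, (12,12):0·11+1→1
@13  (13,10):1925·12+32670→55770, (13,11):66·12+1925→2717, (13,12):1·12+66→78, (13,13):0·12+1→1
Read c(13,10) = 55770, c(13,11) = 2717, c(13,12) = 78, c(13,13) = 1.

55770, 2717, 78, 1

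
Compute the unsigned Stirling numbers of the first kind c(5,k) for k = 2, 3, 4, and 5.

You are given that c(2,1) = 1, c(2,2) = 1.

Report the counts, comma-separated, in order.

[3] T[3,1]:2*1+0=2 · T[3,2]:2*1+1=3 · T[3,3]:2*0+1=1
[4] T[4,1]:3*2+0=6 · T[4,2]:3*3+2=11 · T[4,3]:3*1+3=6 · T[4,4]:3*0+1=1
[5] T[5,2]:4*11+6=50 · T[5,3]:4*6+11=35 · T[5,4]:4*1+6=10 · T[5,5]:4*0+1=1
Read c(5,2) = 50, c(5,3) = 35, c(5,4) = 10, c(5,5) = 1.

50, 35, 10, 1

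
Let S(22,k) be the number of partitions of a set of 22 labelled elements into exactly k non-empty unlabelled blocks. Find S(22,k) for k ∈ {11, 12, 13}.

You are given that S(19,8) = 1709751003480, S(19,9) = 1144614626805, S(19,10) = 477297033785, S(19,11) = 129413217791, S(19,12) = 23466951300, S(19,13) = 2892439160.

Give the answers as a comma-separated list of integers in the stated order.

r20: T_20,9=9×1144614626805+1709751003480=12011282644725; T_20,10=10×477297033785+1144614626805=5917584964655; T_20,11=11×129413217791+477297033785=1900842429486; T_20,12=12×23466951300+129413217791=411016633391; T_20,13=13×2892439160+23466951300=61068660380
r21: T_21,10=10×5917584964655+12011282644725=71187132291275; T_21,11=11×1900842429486+5917584964655=26826851689001; T_21,12=12×411016633391+1900842429486=6833042030178; T_21,13=13×61068660380+411016633391=1204909218331
r22: T_22,11=11×26826851689001+71187132291275=366282500870286; T_22,12=12×6833042030178+26826851689001=108823356051137; T_22,13=13×1204909218331+6833042030178=22496861868481
Read S(22,11) = 366282500870286, S(22,12) = 108823356051137, S(22,13) = 22496861868481.

366282500870286, 108823356051137, 22496861868481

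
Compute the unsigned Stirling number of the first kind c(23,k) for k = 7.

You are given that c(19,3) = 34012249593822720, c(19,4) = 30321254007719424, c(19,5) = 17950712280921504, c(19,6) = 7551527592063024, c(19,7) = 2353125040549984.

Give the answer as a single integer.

720308216440924653696

[20] T[20,4]:19*30321254007719424+34012249593822720=610116075740491776 · T[20,5]:19*17950712280921504+30321254007719424=371384787345228000 · T[20,6]:19*7551527592063024+17950712280921504=161429736530118960 · T[20,7]:19*2353125040549984+7551527592063024=52260903362512720
[21] T[21,5]:20*371384787345228000+610116075740491776=8037811822645051776 · T[21,6]:20*161429736530118960+371384787345228000=3599979517947607200 · T[21,7]:20*52260903362512720+161429736530118960=1206647803780373360
[22] T[22,6]:21*3599979517947607200+8037811822645051776=83637381699544802976 · T[22,7]:21*1206647803780373360+3599979517947607200=28939583397335447760
[23] T[23,7]:22*28939583397335447760+83637381699544802976=720308216440924653696
Read c(23,7) = 720308216440924653696.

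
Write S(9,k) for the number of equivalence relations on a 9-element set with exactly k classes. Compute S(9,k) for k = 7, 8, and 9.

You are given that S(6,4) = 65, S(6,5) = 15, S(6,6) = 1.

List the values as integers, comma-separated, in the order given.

row 7: T[7][5]=5·15+65=140  T[7][6]=6·1+15=21  T[7][7]=7·0+1=1
row 8: T[8][6]=6·21+140=266  T[8][7]=7·1+21=28  T[8][8]=8·0+1=1
row 9: T[9][7]=7·28+266=462  T[9][8]=8·1+28=36  T[9][9]=9·0+1=1
Read S(9,7) = 462, S(9,8) = 36, S(9,9) = 1.

462, 36, 1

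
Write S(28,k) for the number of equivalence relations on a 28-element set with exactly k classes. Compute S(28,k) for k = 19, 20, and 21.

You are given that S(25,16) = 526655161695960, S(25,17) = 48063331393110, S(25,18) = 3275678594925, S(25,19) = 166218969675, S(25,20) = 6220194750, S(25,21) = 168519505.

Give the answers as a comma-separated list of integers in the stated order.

7626292886912700, 474194413703010, 22653141490980

[26] T[26,17]:17*48063331393110+526655161695960=1343731795378830 · T[26,18]:18*3275678594925+48063331393110=107025546101760 · T[26,19]:19*166218969675+3275678594925=6433839018750 · T[26,20]:20*6220194750+166218969675=290622864675 · T[26,21]:21*168519505+6220194750=9759104355
[27] T[27,18]:18*107025546101760+1343731795378830=3270191625210510 · T[27,19]:19*6433839018750+107025546101760=229268487458010 · T[27,20]:20*290622864675+6433839018750=12246296312250 · T[27,21]:21*9759104355+290622864675=495564056130
[28] T[28,19]:19*229268487458010+3270191625210510=7626292886912700 · T[28,20]:20*12246296312250+229268487458010=474194413703010 · T[28,21]:21*495564056130+12246296312250=22653141490980
Read S(28,19) = 7626292886912700, S(28,20) = 474194413703010, S(28,21) = 22653141490980.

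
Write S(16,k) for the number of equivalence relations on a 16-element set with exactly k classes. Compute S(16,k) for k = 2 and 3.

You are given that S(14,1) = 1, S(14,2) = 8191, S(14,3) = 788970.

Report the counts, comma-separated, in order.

r15: T_15,1=1×1+0=1; T_15,2=2×8191+1=16383; T_15,3=3×788970+8191=2375101
r16: T_16,2=2×16383+1=32767; T_16,3=3×2375101+16383=7141686
Read S(16,2) = 32767, S(16,3) = 7141686.

32767, 7141686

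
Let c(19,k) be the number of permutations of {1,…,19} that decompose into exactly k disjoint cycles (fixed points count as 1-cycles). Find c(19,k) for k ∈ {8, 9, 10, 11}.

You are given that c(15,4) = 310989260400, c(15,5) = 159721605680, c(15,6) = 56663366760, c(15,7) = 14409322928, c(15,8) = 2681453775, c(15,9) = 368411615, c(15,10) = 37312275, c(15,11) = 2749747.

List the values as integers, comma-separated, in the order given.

i=16: T(16,5)=310989260400+15·159721605680=2706813345600 | T(16,6)=159721605680+15·56663366760=1009672107080 | T(16,7)=56663366760+15·14409322928=272803210680 | T(16,8)=14409322928+15·2681453775=54631129553 | T(16,9)=2681453775+15·368411615=8207628000 | T(16,10)=368411615+15·37312275=928095740 | T(16,11)=37312275+15·2749747=78558480
i=17: T(17,6)=2706813345600+16·1009672107080=18861567058880 | T(17,7)=1009672107080+16·272803210680=5374523477960 | T(17,8)=272803210680+16·54631129553=1146901283528 | T(17,9)=54631129553+16·8207628000=185953177553 | T(17,10)=8207628000+16·928095740=23057159840 | T(17,11)=928095740+16·78558480=2185031420
i=18: T(18,7)=18861567058880+17·5374523477960=110228466184200 | T(18,8)=5374523477960+17·1146901283528=24871845297936 | T(18,9)=1146901283528+17·185953177553=4308105301929 | T(18,10)=185953177553+17·23057159840=577924894833 | T(18,11)=23057159840+17·2185031420=60202693980
i=19: T(19,8)=110228466184200+18·24871845297936=557921681547048 | T(19,9)=24871845297936+18·4308105301929=102417740732658 | T(19,10)=4308105301929+18·577924894833=14710753408923 | T(19,11)=577924894833+18·60202693980=1661573386473
Read c(19,8) = 557921681547048, c(19,9) = 102417740732658, c(19,10) = 14710753408923, c(19,11) = 1661573386473.

557921681547048, 102417740732658, 14710753408923, 1661573386473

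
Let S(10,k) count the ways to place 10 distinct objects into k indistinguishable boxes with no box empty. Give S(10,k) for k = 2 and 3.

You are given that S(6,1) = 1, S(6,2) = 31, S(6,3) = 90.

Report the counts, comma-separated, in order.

511, 9330

i=7: T(7,1)=0+1·1=1 | T(7,2)=1+2·31=63 | T(7,3)=31+3·90=301
i=8: T(8,1)=0+1·1=1 | T(8,2)=1+2·63=127 | T(8,3)=63+3·301=966
i=9: T(9,1)=0+1·1=1 | T(9,2)=1+2·127=255 | T(9,3)=127+3·966=3025
i=10: T(10,2)=1+2·255=511 | T(10,3)=255+3·3025=9330
Read S(10,2) = 511, S(10,3) = 9330.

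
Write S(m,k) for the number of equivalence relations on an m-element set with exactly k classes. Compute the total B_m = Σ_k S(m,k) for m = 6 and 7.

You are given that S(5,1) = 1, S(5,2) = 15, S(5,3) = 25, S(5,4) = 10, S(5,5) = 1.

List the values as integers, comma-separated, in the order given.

[6] T[6,1]:1*1+0=1 · T[6,2]:2*15+1=31 · T[6,3]:3*25+15=90 · T[6,4]:4*10+25=65 · T[6,5]:5*1+10=15 · T[6,6]:6*0+1=1
[7] T[7,1]:1*1+0=1 · T[7,2]:2*31+1=63 · T[7,3]:3*90+31=301 · T[7,4]:4*65+90=350 · T[7,5]:5*15+65=140 · T[7,6]:6*1+15=21 · T[7,7]:7*0+1=1
B_6 = ΣS(6,k) = 1+31+90+65+15+1 = 203
B_7 = ΣS(7,k) = 1+63+301+350+140+21+1 = 877

203, 877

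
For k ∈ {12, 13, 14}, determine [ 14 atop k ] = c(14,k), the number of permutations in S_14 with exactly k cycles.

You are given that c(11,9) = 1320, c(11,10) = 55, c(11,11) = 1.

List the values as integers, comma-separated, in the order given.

3731, 91, 1

[12] T[12,10]:11*55+1320=1925 · T[12,11]:11*1+55=66 · T[12,12]:11*0+1=1
[13] T[13,11]:12*66+1925=2717 · T[13,12]:12*1+66=78 · T[13,13]:12*0+1=1
[14] T[14,12]:13*78+2717=3731 · T[14,13]:13*1+78=91 · T[14,14]:13*0+1=1
Read c(14,12) = 3731, c(14,13) = 91, c(14,14) = 1.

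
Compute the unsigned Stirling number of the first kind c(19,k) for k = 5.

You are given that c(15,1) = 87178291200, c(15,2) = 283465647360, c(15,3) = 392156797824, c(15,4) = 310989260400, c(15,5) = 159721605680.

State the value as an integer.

17950712280921504

i=16: T(16,2)=87178291200+15·283465647360=4339163001600 | T(16,3)=283465647360+15·392156797824=6165817614720 | T(16,4)=392156797824+15·310989260400=5056995703824 | T(16,5)=310989260400+15·159721605680=2706813345600
i=17: T(17,3)=4339163001600+16·6165817614720=102992244837120 | T(17,4)=6165817614720+16·5056995703824=87077748875904 | T(17,5)=5056995703824+16·2706813345600=48366009233424
i=18: T(18,4)=102992244837120+17·87077748875904=1583313975727488 | T(18,5)=87077748875904+17·48366009233424=909299905844112
i=19: T(19,5)=1583313975727488+18·909299905844112=17950712280921504
Read c(19,5) = 17950712280921504.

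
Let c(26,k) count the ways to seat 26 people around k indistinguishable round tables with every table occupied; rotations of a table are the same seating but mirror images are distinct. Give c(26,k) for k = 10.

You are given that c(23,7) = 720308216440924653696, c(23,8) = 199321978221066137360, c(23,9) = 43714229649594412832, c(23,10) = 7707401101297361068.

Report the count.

196928100451110820242880

r24: T_24,8=23×199321978221066137360+720308216440924653696=5304713715525445812976; T_24,9=23×43714229649594412832+199321978221066137360=1204749260161737632496; T_24,10=23×7707401101297361068+43714229649594412832=220984454979433717396
r25: T_25,9=24×1204749260161737632496+5304713715525445812976=34218695959407148992880; T_25,10=24×220984454979433717396+1204749260161737632496=6508376179668146850000
r26: T_26,10=25×6508376179668146850000+34218695959407148992880=196928100451110820242880
Read c(26,10) = 196928100451110820242880.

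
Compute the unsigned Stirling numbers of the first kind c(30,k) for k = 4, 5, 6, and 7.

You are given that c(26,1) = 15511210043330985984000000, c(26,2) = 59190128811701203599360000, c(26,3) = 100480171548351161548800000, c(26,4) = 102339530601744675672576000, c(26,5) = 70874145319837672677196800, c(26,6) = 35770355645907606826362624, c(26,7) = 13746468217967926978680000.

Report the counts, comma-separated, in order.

i=27: T(27,1)=0+26·15511210043330985984000000=403291461126605635584000000 | T(27,2)=15511210043330985984000000+26·59190128811701203599360000=1554454559147562279567360000 | T(27,3)=59190128811701203599360000+26·100480171548351161548800000=2671674589068831403868160000 | T(27,4)=100480171548351161548800000+26·102339530601744675672576000=2761307967193712729035776000 | T(27,5)=102339530601744675672576000+26·70874145319837672677196800=1945067308917524165279692800 | T(27,6)=70874145319837672677196800+26·35770355645907606826362624=1000903392113435450162625024 | T(27,7)=35770355645907606826362624+26·13746468217967926978680000=393178529313073708272042624
i=28: T(28,2)=403291461126605635584000000+27·1554454559147562279567360000=42373564558110787183902720000 | T(28,3)=1554454559147562279567360000+27·2671674589068831403868160000=73689668464006010184007680000 | T(28,4)=2671674589068831403868160000+27·2761307967193712729035776000=77226989703299075087834112000 | T(28,5)=2761307967193712729035776000+27·1945067308917524165279692800=55278125307966865191587481600 | T(28,6)=1945067308917524165279692800+27·1000903392113435450162625024=28969458895980281319670568448 | T(28,7)=1000903392113435450162625024+27·393178529313073708272042624=11616723683566425573507775872
i=29: T(29,3)=42373564558110787183902720000+28·73689668464006010184007680000=2105684281550279072336117760000 | T(29,4)=73689668464006010184007680000+28·77226989703299075087834112000=2236045380156380112643362816000 | T(29,5)=77226989703299075087834112000+28·55278125307966865191587481600=1625014498326371300452283596800 | T(29,6)=55278125307966865191587481600+28·28969458895980281319670568448=866422974395414742142363398144 | T(29,7)=28969458895980281319670568448+28·11616723683566425573507775872=354237722035840197377888292864
i=30: T(30,4)=2105684281550279072336117760000+29·2236045380156380112643362816000=66951000306085302338993639424000 | T(30,5)=2236045380156380112643362816000+29·1625014498326371300452283596800=49361465831621147825759587123200 | T(30,6)=1625014498326371300452283596800+29·866422974395414742142363398144=26751280755793398822580822142976 | T(30,7)=866422974395414742142363398144+29·354237722035840197377888292864=11139316913434780466101123891200
Read c(30,4) = 66951000306085302338993639424000, c(30,5) = 49361465831621147825759587123200, c(30,6) = 26751280755793398822580822142976, c(30,7) = 11139316913434780466101123891200.

66951000306085302338993639424000, 49361465831621147825759587123200, 26751280755793398822580822142976, 11139316913434780466101123891200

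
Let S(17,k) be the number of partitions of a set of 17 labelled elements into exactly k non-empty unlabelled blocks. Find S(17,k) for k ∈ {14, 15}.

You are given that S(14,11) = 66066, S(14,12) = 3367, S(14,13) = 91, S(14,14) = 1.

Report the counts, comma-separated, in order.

249900, 7820

@15  (15,12):3367·12+66066→106470, (15,13):91·13+3367→4550, (15,14):1·14+91→105, (15,15):0·15+1→1
@16  (16,13):4550·13+106470→165620, (16,14):105·14+4550→6020, (16,15):1·15+105→120
@17  (17,14):6020·14+165620→249900, (17,15):120·15+6020→7820
Read S(17,14) = 249900, S(17,15) = 7820.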